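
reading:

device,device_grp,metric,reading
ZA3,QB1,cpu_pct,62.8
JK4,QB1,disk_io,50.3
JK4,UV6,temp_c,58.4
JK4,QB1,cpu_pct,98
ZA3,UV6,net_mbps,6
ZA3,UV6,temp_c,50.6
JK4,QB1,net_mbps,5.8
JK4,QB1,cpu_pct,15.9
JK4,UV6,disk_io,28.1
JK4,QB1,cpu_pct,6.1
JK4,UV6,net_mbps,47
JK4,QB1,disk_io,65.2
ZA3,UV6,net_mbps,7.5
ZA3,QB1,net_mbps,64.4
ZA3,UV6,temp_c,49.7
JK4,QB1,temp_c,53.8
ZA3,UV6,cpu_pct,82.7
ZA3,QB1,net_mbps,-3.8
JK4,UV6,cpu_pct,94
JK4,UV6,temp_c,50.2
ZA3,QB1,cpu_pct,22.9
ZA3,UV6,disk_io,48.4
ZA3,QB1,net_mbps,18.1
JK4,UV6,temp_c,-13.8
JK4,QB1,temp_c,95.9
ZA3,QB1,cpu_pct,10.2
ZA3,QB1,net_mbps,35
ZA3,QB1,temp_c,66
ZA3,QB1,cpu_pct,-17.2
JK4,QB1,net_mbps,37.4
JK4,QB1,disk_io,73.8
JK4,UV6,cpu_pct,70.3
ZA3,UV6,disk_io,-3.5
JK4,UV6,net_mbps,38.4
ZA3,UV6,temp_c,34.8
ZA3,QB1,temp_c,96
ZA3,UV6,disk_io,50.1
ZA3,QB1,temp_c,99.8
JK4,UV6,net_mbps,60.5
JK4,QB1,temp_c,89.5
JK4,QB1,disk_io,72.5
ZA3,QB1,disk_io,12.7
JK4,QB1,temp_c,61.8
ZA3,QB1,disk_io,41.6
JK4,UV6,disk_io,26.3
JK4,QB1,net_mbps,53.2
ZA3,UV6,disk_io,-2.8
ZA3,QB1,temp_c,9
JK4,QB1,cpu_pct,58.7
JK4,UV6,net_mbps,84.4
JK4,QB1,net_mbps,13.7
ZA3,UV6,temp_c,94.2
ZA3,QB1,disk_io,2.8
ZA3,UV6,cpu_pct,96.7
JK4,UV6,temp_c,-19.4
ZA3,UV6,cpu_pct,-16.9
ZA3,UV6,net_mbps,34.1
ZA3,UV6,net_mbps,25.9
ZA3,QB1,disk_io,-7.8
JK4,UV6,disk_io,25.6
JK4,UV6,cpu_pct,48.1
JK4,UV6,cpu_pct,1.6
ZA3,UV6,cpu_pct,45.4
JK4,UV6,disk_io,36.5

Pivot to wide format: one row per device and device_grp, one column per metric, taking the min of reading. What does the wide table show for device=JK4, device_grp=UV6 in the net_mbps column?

38.4

Rows with device=JK4, device_grp=UV6 and metric=net_mbps: reading values are 47, 38.4, 60.5, 84.4.
min(47, 38.4, 60.5, 84.4) = 38.4.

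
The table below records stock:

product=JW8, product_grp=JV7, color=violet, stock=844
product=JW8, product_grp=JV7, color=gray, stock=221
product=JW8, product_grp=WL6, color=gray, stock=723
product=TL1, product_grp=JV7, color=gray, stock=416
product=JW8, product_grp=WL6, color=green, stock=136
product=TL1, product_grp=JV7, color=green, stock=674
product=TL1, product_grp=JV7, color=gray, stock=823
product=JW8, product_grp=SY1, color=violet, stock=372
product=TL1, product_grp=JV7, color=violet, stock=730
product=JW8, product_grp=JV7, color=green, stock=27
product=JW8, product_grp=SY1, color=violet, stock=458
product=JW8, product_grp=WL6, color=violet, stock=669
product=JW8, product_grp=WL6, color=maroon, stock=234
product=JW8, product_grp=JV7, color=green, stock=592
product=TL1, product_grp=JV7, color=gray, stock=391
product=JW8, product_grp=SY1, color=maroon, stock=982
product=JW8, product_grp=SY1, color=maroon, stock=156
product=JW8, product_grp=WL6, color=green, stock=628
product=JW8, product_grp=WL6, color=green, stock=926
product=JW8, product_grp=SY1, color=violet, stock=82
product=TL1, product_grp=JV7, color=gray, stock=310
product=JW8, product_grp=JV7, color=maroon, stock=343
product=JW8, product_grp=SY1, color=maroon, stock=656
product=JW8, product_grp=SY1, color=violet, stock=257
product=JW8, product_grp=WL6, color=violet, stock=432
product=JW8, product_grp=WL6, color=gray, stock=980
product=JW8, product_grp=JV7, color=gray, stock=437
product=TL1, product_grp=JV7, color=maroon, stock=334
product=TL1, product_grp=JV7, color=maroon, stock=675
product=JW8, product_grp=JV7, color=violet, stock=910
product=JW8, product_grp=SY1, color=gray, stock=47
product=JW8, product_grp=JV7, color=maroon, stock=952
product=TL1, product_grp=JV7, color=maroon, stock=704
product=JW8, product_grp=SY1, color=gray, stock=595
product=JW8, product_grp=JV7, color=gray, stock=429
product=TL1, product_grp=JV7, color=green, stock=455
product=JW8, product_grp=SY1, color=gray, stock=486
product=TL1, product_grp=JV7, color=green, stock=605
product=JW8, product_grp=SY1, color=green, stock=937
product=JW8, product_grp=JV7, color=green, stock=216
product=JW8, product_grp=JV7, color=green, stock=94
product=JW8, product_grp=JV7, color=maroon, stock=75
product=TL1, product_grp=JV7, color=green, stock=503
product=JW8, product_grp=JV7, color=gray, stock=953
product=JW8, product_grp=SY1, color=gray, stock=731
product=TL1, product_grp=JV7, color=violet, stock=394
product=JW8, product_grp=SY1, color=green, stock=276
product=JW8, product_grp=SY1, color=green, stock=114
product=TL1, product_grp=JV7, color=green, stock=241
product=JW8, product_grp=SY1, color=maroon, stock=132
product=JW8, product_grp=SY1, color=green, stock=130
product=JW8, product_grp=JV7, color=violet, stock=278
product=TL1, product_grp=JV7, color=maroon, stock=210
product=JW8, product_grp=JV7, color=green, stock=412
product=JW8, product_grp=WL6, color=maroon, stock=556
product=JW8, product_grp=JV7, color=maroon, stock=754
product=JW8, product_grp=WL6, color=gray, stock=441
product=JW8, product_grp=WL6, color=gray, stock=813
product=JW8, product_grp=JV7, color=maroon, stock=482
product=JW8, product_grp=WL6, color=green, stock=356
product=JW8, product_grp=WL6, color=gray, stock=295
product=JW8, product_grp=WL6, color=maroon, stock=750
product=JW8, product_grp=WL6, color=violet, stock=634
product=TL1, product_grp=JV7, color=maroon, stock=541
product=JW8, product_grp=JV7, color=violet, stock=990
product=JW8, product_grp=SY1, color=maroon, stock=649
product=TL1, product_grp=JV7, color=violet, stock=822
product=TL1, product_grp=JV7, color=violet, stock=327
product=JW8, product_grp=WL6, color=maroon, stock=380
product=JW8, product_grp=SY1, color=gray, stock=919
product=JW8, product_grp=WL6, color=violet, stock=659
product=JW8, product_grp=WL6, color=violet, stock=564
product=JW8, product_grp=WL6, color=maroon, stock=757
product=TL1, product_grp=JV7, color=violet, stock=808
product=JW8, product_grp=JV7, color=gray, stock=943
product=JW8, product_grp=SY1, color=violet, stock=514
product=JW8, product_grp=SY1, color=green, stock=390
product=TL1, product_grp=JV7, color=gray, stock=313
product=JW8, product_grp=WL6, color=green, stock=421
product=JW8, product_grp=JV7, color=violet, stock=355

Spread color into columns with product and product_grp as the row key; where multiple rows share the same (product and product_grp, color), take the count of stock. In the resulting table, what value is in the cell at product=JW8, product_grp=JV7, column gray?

5

Rows with product=JW8, product_grp=JV7 and color=gray: stock values are 221, 437, 429, 953, 943.
5 rows match — count = 5.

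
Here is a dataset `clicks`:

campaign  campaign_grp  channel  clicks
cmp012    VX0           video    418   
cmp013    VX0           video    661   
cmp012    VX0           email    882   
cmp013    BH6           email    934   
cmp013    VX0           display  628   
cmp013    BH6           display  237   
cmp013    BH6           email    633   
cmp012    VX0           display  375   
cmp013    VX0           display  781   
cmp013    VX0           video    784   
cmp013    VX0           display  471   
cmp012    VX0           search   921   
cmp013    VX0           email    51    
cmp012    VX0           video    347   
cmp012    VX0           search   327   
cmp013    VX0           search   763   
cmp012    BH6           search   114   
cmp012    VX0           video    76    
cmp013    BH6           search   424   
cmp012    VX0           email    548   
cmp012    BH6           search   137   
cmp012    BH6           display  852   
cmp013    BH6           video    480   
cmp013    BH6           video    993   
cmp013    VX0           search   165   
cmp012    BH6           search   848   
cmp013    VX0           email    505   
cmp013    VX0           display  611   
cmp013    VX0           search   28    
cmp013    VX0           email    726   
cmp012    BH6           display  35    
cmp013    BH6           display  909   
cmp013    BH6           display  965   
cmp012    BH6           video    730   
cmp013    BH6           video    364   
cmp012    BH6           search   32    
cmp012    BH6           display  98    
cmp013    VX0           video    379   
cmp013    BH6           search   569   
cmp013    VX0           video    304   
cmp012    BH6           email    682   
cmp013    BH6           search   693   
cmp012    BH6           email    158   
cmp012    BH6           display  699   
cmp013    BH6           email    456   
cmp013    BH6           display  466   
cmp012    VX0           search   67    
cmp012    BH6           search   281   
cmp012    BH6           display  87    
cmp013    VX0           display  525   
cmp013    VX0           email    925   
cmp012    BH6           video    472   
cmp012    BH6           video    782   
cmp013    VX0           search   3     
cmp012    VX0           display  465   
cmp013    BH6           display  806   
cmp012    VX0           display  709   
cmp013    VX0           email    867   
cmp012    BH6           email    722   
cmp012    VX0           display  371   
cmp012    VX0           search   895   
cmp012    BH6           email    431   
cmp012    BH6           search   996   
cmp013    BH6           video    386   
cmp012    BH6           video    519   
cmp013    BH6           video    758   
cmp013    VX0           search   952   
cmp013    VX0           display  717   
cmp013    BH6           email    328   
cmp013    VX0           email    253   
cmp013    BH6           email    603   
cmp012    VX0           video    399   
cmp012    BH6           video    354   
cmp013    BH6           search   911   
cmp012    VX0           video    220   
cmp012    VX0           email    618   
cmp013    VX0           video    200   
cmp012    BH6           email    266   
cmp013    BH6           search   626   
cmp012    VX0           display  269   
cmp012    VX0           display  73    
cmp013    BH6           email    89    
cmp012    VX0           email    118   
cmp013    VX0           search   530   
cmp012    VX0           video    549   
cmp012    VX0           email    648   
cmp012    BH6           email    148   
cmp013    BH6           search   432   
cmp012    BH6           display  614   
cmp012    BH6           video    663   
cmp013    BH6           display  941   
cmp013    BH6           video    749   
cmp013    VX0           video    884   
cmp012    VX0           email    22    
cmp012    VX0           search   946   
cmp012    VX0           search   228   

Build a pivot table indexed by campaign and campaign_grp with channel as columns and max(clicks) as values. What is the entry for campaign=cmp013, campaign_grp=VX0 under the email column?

925

Rows with campaign=cmp013, campaign_grp=VX0 and channel=email: clicks values are 51, 505, 726, 925, 867, 253.
max(51, 505, 726, 925, 867, 253) = 925.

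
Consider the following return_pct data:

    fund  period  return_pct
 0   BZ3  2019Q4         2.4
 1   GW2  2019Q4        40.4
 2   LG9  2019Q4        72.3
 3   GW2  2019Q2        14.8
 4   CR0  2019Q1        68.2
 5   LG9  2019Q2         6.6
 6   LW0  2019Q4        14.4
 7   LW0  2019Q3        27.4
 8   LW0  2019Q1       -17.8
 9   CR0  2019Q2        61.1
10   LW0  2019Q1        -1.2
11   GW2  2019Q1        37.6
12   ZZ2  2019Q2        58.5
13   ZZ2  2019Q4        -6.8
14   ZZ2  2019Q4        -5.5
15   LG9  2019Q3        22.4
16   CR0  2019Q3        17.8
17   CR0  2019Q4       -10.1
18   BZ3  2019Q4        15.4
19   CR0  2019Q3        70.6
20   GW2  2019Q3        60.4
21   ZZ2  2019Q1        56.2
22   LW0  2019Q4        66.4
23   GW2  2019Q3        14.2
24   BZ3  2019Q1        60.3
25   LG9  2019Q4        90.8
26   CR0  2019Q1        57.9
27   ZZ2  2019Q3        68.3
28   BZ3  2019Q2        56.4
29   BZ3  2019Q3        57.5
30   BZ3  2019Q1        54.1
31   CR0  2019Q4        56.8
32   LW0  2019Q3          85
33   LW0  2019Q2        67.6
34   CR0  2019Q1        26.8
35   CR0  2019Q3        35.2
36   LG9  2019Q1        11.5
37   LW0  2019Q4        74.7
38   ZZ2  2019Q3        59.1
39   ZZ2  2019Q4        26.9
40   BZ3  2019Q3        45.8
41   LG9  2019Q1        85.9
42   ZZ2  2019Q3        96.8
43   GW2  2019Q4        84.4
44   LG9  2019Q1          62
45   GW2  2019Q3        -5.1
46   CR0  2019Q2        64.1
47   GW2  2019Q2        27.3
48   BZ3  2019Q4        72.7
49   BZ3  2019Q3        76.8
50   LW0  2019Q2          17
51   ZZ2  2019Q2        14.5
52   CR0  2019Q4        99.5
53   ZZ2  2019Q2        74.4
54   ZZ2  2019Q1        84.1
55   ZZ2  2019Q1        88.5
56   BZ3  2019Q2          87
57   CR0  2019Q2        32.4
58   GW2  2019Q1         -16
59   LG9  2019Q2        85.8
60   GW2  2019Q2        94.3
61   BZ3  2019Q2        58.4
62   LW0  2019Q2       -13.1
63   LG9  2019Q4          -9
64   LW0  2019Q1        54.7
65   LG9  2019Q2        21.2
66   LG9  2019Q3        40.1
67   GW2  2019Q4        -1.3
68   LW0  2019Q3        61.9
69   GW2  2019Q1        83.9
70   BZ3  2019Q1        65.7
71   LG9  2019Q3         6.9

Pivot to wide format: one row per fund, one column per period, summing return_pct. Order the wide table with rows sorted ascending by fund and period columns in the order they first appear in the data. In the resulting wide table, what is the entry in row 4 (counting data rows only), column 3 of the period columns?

With rows sorted ascending by fund, row 4 is fund=LG9. period columns in first-appearance order: 2019Q4, 2019Q2, 2019Q1, 2019Q3; column 3 is 2019Q1.
Long rows with fund=LG9, period=2019Q1: 11.5 + 85.9 + 62 = 159.4.

159.4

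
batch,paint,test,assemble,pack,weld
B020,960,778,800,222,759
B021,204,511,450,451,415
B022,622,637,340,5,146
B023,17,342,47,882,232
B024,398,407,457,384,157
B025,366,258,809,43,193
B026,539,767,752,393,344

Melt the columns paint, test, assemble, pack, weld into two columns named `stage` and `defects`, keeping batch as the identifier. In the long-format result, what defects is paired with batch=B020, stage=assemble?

800

Unpivoting turns each (batch, wide-column) pair into one long row.
The wide cell at row B020, column assemble holds 800, so the long row (B020, assemble) has defects=800.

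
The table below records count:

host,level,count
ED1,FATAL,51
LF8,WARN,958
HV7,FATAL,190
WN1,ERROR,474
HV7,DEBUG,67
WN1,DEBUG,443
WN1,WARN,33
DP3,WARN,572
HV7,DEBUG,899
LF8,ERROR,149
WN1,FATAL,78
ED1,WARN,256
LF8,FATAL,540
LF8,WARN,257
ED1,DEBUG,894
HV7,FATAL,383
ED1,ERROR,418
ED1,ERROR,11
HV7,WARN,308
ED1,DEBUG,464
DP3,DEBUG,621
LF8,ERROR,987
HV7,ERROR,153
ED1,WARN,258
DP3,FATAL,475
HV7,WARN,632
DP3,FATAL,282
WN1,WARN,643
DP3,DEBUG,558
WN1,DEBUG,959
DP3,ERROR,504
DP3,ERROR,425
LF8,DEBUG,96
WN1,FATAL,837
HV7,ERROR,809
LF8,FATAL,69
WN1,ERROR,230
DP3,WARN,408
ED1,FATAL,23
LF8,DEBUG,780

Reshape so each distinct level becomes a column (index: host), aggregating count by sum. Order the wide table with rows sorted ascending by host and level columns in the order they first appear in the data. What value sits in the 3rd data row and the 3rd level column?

With rows sorted ascending by host, row 3 is host=HV7. level columns in first-appearance order: FATAL, WARN, ERROR, DEBUG; column 3 is ERROR.
Long rows with host=HV7, level=ERROR: 153 + 809 = 962.

962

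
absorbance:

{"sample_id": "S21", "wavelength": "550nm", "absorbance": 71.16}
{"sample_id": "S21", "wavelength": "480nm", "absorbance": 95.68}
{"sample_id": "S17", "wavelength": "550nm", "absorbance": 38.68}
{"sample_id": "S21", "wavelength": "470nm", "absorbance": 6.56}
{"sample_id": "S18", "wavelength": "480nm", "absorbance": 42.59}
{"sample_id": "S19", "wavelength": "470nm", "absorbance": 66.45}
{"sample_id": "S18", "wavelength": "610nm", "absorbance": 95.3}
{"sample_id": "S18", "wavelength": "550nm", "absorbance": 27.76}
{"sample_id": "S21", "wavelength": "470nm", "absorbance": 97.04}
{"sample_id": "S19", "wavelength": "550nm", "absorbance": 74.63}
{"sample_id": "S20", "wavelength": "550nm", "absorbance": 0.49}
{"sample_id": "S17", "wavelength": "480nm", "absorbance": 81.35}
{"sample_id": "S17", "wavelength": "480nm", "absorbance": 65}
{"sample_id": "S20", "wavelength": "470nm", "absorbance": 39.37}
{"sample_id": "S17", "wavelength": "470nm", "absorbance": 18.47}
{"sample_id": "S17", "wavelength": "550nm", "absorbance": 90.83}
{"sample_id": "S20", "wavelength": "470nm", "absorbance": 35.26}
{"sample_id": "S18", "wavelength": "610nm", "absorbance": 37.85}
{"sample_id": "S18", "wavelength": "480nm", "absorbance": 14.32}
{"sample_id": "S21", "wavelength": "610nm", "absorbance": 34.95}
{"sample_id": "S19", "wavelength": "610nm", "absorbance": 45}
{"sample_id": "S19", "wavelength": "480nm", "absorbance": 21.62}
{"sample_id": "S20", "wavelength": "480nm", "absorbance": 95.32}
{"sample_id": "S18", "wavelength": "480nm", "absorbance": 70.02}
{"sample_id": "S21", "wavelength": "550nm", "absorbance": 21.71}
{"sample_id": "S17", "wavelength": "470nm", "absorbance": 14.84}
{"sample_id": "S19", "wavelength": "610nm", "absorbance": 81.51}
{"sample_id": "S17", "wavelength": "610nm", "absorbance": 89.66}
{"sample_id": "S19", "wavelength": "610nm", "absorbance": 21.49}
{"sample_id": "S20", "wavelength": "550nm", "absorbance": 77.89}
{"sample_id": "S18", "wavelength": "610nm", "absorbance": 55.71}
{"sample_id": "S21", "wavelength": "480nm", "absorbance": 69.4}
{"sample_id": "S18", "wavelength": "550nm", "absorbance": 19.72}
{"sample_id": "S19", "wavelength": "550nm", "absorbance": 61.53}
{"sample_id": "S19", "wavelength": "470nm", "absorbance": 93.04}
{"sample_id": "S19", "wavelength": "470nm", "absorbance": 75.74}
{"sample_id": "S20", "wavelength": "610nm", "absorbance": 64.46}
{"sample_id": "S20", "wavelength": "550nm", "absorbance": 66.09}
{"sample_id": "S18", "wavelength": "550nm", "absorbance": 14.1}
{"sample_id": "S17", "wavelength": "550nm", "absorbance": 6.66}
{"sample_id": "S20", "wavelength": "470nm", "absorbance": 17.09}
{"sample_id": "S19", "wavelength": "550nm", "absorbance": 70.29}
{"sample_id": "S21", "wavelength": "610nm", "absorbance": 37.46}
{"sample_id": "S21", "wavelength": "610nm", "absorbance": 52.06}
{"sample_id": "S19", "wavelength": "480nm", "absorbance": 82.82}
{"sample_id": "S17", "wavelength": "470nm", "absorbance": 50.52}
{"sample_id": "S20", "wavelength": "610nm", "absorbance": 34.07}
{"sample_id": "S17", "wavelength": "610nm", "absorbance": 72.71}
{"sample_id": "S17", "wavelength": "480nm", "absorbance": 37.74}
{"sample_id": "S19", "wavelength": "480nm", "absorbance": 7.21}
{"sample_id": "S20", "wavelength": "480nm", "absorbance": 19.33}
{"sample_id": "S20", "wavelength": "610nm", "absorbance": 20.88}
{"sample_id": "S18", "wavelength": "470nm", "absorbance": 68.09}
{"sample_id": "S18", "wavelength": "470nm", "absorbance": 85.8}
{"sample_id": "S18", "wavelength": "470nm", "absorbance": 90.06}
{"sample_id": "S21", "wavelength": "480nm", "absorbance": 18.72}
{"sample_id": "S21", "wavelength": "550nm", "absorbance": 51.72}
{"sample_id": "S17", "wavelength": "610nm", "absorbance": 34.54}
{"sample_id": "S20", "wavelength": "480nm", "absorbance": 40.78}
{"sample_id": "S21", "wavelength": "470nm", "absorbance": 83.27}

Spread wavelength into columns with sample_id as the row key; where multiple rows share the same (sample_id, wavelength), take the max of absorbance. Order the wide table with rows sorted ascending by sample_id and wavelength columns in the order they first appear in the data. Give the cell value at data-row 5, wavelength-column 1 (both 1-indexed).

With rows sorted ascending by sample_id, row 5 is sample_id=S21. wavelength columns in first-appearance order: 550nm, 480nm, 470nm, 610nm; column 1 is 550nm.
Long rows with sample_id=S21, wavelength=550nm: max(71.16, 21.71, 51.72) = 71.16.

71.16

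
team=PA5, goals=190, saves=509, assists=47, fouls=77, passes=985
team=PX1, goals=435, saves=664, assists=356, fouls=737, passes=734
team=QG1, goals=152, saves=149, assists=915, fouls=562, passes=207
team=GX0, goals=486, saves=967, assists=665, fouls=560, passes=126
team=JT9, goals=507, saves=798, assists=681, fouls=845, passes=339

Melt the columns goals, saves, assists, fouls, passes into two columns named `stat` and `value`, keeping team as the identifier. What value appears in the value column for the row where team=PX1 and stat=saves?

664

Unpivoting turns each (team, wide-column) pair into one long row.
The wide cell at row PX1, column saves holds 664, so the long row (PX1, saves) has value=664.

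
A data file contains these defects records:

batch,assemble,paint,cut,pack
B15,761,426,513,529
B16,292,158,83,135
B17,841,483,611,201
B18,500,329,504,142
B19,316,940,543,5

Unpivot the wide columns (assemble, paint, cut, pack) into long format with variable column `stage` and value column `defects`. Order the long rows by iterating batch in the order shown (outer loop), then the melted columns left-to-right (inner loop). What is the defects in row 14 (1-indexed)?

20 rows total (5 × 4). Row 14: index ⌊(14-1)/4⌋ = 3 into batch → B18; (14-1) mod 4 = 1 into the melted columns → paint.
So row 14 is (B18, paint, 329); defects = 329.

329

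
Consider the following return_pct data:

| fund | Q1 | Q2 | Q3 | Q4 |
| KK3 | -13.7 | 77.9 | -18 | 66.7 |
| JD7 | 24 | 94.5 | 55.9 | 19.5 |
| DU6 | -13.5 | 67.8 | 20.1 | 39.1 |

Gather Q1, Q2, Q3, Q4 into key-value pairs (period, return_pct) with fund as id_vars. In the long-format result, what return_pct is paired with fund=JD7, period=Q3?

55.9

Unpivoting turns each (fund, wide-column) pair into one long row.
The wide cell at row JD7, column Q3 holds 55.9, so the long row (JD7, Q3) has return_pct=55.9.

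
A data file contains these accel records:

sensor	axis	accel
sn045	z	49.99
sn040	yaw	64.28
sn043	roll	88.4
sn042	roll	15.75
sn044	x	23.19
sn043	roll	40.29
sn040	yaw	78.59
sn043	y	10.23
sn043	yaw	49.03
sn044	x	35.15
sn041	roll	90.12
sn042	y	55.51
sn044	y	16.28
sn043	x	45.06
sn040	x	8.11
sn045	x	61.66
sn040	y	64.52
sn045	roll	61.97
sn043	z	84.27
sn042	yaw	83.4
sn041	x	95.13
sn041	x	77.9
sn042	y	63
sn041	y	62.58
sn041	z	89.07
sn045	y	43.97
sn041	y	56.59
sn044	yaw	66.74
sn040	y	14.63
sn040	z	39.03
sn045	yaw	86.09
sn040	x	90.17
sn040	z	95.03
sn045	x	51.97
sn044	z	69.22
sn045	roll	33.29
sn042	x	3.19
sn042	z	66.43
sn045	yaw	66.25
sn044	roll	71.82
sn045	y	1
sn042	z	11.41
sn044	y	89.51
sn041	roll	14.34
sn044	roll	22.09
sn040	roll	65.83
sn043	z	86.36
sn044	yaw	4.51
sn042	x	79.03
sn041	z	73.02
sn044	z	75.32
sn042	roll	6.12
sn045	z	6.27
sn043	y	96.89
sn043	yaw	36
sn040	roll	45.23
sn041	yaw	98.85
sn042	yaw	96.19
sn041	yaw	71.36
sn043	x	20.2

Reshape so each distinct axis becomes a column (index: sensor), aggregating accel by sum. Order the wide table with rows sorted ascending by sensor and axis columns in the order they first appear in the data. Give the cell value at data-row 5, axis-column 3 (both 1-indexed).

93.91

With rows sorted ascending by sensor, row 5 is sensor=sn044. axis columns in first-appearance order: z, yaw, roll, x, y; column 3 is roll.
Long rows with sensor=sn044, axis=roll: 71.82 + 22.09 = 93.91.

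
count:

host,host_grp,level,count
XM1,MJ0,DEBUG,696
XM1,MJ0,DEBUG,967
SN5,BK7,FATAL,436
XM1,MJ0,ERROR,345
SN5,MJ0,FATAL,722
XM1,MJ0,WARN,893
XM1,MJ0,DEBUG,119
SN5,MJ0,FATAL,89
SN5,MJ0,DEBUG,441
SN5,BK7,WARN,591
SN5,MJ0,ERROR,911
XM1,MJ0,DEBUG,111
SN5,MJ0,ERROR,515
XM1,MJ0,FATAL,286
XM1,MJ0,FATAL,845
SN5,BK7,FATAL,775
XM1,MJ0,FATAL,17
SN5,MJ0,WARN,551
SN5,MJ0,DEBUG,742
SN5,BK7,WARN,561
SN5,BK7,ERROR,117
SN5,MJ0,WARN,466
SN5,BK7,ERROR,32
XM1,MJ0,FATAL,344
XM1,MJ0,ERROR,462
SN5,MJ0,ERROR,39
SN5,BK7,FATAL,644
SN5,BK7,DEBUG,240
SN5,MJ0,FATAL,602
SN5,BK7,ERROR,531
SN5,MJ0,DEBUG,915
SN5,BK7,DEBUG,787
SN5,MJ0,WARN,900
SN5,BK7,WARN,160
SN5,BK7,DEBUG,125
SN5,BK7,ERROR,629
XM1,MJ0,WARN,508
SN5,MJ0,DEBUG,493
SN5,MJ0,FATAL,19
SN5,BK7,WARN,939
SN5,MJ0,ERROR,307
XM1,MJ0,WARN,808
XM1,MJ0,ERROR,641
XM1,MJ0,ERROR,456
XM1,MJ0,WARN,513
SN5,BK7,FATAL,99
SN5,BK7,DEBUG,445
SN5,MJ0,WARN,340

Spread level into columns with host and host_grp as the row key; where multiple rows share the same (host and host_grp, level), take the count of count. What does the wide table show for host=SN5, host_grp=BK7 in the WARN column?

4

Rows with host=SN5, host_grp=BK7 and level=WARN: count values are 591, 561, 160, 939.
4 rows match — count = 4.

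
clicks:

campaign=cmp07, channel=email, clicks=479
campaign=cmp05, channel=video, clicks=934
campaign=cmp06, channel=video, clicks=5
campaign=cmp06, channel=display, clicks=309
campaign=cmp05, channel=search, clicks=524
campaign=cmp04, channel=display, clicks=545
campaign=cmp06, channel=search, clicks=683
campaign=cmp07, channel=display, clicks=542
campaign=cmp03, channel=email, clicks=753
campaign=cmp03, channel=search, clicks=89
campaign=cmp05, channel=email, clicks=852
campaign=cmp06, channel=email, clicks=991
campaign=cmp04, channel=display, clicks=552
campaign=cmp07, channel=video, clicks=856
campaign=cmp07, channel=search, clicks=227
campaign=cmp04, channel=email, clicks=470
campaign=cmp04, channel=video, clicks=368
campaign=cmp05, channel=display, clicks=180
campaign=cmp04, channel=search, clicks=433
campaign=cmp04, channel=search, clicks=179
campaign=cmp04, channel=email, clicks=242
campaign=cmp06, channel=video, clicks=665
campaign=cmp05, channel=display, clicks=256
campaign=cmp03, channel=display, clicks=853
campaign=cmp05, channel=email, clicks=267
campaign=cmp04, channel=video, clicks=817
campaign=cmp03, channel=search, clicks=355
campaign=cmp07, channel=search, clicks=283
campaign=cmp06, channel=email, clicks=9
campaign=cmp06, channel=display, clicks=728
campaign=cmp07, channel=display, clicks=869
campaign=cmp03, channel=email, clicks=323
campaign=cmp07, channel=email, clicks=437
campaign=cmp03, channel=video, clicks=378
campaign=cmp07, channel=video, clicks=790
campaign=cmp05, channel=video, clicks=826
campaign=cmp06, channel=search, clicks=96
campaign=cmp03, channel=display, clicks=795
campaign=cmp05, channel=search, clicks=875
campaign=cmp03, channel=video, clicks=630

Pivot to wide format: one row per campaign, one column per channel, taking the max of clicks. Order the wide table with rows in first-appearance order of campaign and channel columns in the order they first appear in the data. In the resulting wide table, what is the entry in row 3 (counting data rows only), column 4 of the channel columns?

683

With rows in first-appearance order of campaign, row 3 is campaign=cmp06. channel columns in first-appearance order: email, video, display, search; column 4 is search.
Long rows with campaign=cmp06, channel=search: max(683, 96) = 683.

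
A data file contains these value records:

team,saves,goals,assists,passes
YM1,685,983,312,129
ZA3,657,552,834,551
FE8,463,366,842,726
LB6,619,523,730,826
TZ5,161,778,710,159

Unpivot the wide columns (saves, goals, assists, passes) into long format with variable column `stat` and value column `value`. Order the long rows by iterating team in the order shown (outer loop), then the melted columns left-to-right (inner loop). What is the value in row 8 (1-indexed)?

551

20 rows total (5 × 4). Row 8: index ⌊(8-1)/4⌋ = 1 into team → ZA3; (8-1) mod 4 = 3 into the melted columns → passes.
So row 8 is (ZA3, passes, 551); value = 551.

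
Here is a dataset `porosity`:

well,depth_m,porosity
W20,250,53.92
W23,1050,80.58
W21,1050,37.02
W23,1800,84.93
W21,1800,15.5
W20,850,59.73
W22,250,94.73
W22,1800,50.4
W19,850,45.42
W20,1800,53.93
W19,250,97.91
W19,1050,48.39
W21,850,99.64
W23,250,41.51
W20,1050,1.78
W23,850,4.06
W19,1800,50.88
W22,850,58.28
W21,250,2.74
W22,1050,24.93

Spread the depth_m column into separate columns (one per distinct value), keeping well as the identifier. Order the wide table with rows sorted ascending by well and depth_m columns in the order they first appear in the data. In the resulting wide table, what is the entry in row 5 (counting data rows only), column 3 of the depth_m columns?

With rows sorted ascending by well, row 5 is well=W23. depth_m columns in first-appearance order: 250, 1050, 1800, 850; column 3 is 1800.
Long rows with well=W23, depth_m=1800: porosity = 84.93.

84.93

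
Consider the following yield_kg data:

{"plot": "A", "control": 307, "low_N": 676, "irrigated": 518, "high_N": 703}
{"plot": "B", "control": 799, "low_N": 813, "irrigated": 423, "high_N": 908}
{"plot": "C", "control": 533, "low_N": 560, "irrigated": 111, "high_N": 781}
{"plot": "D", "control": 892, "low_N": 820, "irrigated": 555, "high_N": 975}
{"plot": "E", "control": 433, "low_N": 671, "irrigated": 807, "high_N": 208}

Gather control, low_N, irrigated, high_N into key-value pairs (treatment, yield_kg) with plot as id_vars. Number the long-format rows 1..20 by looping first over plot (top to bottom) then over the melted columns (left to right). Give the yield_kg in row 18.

20 rows total (5 × 4). Row 18: index ⌊(18-1)/4⌋ = 4 into plot → E; (18-1) mod 4 = 1 into the melted columns → low_N.
So row 18 is (E, low_N, 671); yield_kg = 671.

671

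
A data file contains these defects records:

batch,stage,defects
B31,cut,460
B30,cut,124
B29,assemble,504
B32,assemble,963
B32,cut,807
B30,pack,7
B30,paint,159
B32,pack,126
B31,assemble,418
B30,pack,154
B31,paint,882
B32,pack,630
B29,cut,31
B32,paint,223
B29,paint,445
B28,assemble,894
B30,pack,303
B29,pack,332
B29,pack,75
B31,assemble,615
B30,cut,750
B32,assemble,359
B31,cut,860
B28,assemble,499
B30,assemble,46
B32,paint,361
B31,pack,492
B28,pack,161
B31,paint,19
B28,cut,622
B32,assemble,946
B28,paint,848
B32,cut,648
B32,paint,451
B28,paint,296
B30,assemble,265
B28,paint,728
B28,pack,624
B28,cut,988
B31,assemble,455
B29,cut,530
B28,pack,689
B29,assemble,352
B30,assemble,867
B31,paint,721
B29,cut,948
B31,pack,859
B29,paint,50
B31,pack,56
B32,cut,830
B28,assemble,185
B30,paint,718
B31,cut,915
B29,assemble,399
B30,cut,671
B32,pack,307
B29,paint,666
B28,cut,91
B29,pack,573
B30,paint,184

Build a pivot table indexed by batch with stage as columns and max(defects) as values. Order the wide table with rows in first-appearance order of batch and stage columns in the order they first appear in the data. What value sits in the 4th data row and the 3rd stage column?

With rows in first-appearance order of batch, row 4 is batch=B32. stage columns in first-appearance order: cut, assemble, pack, paint; column 3 is pack.
Long rows with batch=B32, stage=pack: max(126, 630, 307) = 630.

630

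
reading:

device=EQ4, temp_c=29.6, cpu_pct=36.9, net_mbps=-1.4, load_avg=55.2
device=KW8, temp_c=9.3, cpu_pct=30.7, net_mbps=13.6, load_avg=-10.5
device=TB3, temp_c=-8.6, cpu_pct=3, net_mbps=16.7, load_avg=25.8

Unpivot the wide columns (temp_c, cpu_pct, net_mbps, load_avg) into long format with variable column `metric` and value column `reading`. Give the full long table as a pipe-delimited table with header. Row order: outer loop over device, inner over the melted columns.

| device | metric | reading |
| EQ4 | temp_c | 29.6 |
| EQ4 | cpu_pct | 36.9 |
| EQ4 | net_mbps | -1.4 |
| EQ4 | load_avg | 55.2 |
| KW8 | temp_c | 9.3 |
| KW8 | cpu_pct | 30.7 |
| KW8 | net_mbps | 13.6 |
| KW8 | load_avg | -10.5 |
| TB3 | temp_c | -8.6 |
| TB3 | cpu_pct | 3 |
| TB3 | net_mbps | 16.7 |
| TB3 | load_avg | 25.8 |

Each (device, column) pair becomes one row: 3 × 4 = 12 rows.
For example, (EQ4, temp_c) → reading=29.6.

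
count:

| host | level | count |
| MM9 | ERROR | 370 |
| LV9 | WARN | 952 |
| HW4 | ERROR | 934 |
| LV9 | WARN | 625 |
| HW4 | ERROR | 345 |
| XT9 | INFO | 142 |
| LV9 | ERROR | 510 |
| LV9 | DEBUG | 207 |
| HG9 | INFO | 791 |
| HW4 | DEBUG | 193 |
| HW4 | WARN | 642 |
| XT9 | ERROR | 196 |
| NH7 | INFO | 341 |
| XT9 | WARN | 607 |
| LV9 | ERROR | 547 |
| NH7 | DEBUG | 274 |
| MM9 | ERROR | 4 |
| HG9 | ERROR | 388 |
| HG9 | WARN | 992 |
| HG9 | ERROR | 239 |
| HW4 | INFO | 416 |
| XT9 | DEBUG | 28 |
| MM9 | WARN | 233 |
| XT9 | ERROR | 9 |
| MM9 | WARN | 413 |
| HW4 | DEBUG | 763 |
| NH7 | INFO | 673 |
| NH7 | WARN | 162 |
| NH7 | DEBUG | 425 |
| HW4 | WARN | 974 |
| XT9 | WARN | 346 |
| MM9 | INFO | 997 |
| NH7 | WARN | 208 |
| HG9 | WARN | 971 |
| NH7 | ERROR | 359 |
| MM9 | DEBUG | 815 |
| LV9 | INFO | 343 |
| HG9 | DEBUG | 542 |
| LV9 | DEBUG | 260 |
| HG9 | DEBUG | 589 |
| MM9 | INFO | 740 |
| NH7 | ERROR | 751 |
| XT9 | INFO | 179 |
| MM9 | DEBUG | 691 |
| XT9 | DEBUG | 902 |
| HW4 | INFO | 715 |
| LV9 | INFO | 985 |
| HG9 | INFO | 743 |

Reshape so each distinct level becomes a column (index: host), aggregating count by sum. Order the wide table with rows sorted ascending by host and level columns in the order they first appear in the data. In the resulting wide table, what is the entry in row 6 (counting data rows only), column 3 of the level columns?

With rows sorted ascending by host, row 6 is host=XT9. level columns in first-appearance order: ERROR, WARN, INFO, DEBUG; column 3 is INFO.
Long rows with host=XT9, level=INFO: 142 + 179 = 321.

321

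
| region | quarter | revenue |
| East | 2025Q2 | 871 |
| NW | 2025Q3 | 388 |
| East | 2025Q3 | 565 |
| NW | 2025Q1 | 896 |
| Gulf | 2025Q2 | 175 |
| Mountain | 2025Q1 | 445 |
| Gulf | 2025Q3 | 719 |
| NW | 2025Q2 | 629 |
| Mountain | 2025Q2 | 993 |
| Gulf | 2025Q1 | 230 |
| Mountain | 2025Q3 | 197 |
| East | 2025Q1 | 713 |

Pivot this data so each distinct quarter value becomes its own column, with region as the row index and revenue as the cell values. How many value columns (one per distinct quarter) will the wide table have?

3 distinct quarter values: 2025Q1, 2025Q2, 2025Q3.

3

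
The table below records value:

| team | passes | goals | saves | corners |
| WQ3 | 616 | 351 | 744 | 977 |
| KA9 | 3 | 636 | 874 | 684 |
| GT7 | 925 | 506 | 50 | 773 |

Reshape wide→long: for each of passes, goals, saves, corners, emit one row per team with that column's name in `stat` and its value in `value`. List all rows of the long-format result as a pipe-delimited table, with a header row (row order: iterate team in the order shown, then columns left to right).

Each (team, column) pair becomes one row: 3 × 4 = 12 rows.
For example, (WQ3, passes) → value=616.

| team | stat | value |
| WQ3 | passes | 616 |
| WQ3 | goals | 351 |
| WQ3 | saves | 744 |
| WQ3 | corners | 977 |
| KA9 | passes | 3 |
| KA9 | goals | 636 |
| KA9 | saves | 874 |
| KA9 | corners | 684 |
| GT7 | passes | 925 |
| GT7 | goals | 506 |
| GT7 | saves | 50 |
| GT7 | corners | 773 |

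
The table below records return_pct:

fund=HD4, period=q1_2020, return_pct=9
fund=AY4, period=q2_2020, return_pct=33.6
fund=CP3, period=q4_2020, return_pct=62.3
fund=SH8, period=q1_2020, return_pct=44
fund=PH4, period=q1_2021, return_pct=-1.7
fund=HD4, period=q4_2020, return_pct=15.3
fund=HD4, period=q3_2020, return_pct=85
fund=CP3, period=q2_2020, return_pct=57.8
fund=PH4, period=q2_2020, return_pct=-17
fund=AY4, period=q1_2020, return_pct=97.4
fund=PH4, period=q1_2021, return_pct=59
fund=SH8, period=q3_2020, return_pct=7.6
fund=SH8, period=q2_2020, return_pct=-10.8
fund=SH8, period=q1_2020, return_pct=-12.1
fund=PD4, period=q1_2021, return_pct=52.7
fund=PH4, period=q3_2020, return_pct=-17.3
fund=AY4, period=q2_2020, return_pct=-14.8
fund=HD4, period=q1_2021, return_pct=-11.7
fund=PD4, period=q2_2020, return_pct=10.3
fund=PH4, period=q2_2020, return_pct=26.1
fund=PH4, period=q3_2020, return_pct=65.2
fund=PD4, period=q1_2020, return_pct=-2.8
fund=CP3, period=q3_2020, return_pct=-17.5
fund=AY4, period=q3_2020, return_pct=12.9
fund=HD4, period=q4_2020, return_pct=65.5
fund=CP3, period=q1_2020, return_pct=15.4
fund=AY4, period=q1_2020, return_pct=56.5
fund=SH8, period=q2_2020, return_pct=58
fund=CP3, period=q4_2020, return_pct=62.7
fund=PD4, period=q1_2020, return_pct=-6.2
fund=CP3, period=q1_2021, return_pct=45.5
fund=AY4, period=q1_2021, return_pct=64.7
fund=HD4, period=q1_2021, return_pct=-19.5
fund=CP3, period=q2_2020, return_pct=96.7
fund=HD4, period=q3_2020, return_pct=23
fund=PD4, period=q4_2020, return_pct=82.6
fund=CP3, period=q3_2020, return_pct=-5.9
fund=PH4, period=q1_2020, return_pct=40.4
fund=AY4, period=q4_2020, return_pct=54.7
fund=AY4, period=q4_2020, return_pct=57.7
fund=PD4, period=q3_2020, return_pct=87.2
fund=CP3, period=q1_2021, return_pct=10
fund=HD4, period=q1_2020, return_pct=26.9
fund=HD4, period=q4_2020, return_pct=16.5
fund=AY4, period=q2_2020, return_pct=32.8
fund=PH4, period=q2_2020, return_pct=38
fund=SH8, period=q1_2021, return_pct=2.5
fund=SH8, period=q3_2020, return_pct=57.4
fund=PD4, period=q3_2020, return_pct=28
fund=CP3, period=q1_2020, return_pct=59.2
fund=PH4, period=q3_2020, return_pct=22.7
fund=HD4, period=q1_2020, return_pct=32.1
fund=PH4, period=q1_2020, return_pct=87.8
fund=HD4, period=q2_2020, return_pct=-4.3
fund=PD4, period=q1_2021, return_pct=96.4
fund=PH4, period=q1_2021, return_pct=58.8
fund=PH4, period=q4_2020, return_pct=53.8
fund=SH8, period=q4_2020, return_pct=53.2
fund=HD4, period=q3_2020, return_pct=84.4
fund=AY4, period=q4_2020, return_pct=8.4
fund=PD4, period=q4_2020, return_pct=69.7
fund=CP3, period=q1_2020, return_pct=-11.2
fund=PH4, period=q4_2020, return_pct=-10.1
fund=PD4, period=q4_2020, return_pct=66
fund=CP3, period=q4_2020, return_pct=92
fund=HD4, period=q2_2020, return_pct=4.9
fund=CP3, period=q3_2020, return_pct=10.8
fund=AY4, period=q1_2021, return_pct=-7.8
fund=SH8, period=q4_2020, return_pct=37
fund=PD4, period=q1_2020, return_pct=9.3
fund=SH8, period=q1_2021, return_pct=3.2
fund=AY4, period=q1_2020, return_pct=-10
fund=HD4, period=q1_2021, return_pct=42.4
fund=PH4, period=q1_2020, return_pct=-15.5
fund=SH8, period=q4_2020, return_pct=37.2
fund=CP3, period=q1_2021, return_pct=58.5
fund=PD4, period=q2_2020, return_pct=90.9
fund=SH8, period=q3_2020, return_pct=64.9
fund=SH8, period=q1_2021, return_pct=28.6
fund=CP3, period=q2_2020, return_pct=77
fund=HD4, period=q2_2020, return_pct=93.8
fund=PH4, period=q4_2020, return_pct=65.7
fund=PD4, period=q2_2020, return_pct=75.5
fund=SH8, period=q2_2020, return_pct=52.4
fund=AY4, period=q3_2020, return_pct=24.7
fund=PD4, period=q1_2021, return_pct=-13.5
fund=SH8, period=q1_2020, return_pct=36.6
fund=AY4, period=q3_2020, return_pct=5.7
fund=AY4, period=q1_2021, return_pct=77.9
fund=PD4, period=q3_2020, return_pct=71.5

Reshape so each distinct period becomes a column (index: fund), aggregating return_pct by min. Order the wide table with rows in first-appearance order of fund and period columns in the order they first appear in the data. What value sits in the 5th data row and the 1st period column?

-15.5

With rows in first-appearance order of fund, row 5 is fund=PH4. period columns in first-appearance order: q1_2020, q2_2020, q4_2020, q1_2021, q3_2020; column 1 is q1_2020.
Long rows with fund=PH4, period=q1_2020: min(40.4, 87.8, -15.5) = -15.5.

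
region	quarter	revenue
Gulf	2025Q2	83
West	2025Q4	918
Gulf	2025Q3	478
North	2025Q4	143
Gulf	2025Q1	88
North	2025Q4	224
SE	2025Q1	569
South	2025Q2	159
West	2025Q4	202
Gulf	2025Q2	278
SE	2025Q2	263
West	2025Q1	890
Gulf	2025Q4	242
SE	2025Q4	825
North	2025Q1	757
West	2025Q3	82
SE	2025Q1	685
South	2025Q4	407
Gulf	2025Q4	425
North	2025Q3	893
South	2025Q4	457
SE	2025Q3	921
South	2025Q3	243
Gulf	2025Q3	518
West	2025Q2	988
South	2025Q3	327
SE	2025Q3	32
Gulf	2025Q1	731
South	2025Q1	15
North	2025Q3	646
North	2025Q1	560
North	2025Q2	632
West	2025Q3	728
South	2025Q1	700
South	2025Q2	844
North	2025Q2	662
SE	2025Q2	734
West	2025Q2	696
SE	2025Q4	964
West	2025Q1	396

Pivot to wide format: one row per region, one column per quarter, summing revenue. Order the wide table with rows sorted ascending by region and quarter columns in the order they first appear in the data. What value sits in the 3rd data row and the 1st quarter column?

997

With rows sorted ascending by region, row 3 is region=SE. quarter columns in first-appearance order: 2025Q2, 2025Q4, 2025Q3, 2025Q1; column 1 is 2025Q2.
Long rows with region=SE, quarter=2025Q2: 263 + 734 = 997.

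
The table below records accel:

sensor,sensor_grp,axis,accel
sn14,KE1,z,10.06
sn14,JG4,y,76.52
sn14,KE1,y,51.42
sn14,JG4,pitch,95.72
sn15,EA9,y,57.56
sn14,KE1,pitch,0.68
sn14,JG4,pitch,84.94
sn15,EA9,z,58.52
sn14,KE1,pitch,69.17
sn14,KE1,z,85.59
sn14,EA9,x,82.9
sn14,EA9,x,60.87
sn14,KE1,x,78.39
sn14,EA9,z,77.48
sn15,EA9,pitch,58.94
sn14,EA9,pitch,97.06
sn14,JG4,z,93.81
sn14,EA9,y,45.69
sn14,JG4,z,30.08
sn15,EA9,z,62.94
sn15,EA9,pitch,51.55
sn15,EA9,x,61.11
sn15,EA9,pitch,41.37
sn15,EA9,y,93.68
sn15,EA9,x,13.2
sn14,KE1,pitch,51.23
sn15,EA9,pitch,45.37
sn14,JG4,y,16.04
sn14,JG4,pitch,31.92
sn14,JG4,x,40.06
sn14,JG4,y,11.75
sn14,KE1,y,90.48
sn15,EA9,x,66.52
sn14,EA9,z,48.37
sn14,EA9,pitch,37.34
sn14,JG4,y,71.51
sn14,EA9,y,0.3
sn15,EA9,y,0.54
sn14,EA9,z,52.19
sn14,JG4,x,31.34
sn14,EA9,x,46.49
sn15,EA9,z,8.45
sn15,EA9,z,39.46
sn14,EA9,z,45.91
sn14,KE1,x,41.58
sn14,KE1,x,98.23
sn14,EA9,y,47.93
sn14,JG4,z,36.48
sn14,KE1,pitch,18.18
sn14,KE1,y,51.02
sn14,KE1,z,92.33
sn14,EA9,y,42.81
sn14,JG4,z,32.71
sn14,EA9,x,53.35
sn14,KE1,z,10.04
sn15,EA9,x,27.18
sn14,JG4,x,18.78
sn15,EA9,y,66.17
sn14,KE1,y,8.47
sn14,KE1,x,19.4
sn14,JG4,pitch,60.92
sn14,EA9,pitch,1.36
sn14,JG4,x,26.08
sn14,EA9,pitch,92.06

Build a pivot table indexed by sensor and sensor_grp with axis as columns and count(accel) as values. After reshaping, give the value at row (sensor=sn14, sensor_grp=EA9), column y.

4

Rows with sensor=sn14, sensor_grp=EA9 and axis=y: accel values are 45.69, 0.3, 47.93, 42.81.
4 rows match — count = 4.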